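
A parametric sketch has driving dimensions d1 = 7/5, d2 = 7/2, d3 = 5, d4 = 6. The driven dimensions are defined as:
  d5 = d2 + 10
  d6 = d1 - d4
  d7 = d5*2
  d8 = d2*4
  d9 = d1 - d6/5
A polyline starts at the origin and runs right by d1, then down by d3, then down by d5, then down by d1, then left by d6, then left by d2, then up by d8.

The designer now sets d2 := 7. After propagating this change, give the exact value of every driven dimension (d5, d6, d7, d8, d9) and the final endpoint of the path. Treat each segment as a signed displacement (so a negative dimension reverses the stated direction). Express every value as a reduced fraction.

Apply edit: d2 := 7
  d5 = d2 + 10 = 17
  d6 = d1 - d4 = -23/5
  d7 = d5*2 = 34
  d8 = d2*4 = 28
  d9 = d1 - d6/5 = 58/25
Walk from origin (0, 0):
  seg 1: right by d1 = 7/5 → (7/5, 0)
  seg 2: down by d3 = 5 → (7/5, -5)
  seg 3: down by d5 = 17 → (7/5, -22)
  seg 4: down by d1 = 7/5 → (7/5, -117/5)
  seg 5: left by d6 = -23/5 → (6, -117/5)
  seg 6: left by d2 = 7 → (-1, -117/5)
  seg 7: up by d8 = 28 → (-1, 23/5)

d5 = 17
d6 = -23/5
d7 = 34
d8 = 28
d9 = 58/25
endpoint = (-1, 23/5)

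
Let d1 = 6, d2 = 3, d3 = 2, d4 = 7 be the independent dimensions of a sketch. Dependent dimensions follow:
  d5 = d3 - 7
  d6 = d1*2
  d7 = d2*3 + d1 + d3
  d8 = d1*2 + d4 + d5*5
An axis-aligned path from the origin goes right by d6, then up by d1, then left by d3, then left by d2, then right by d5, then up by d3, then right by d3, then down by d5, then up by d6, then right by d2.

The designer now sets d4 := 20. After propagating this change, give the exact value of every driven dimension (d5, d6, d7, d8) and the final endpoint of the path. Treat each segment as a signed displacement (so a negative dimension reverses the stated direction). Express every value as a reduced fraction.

Apply edit: d4 := 20
  d5 = d3 - 7 = -5
  d6 = d1*2 = 12
  d7 = d2*3 + d1 + d3 = 17
  d8 = d1*2 + d4 + d5*5 = 7
Walk from origin (0, 0):
  seg 1: right by d6 = 12 → (12, 0)
  seg 2: up by d1 = 6 → (12, 6)
  seg 3: left by d3 = 2 → (10, 6)
  seg 4: left by d2 = 3 → (7, 6)
  seg 5: right by d5 = -5 → (2, 6)
  seg 6: up by d3 = 2 → (2, 8)
  seg 7: right by d3 = 2 → (4, 8)
  seg 8: down by d5 = -5 → (4, 13)
  seg 9: up by d6 = 12 → (4, 25)
  seg 10: right by d2 = 3 → (7, 25)

d5 = -5
d6 = 12
d7 = 17
d8 = 7
endpoint = (7, 25)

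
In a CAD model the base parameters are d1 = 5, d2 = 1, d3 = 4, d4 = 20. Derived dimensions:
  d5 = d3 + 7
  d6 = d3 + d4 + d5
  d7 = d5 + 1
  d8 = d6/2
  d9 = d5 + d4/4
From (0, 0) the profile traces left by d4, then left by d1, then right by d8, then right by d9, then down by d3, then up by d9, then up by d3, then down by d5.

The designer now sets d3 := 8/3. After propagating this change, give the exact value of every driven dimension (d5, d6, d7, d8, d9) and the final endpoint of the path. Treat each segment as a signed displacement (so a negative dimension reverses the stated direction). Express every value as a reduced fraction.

d5 = 29/3
d6 = 97/3
d7 = 32/3
d8 = 97/6
d9 = 44/3
endpoint = (35/6, 5)

Apply edit: d3 := 8/3
  d5 = d3 + 7 = 29/3
  d6 = d3 + d4 + d5 = 97/3
  d7 = d5 + 1 = 32/3
  d8 = d6/2 = 97/6
  d9 = d5 + d4/4 = 44/3
Walk from origin (0, 0):
  seg 1: left by d4 = 20 → (-20, 0)
  seg 2: left by d1 = 5 → (-25, 0)
  seg 3: right by d8 = 97/6 → (-53/6, 0)
  seg 4: right by d9 = 44/3 → (35/6, 0)
  seg 5: down by d3 = 8/3 → (35/6, -8/3)
  seg 6: up by d9 = 44/3 → (35/6, 12)
  seg 7: up by d3 = 8/3 → (35/6, 44/3)
  seg 8: down by d5 = 29/3 → (35/6, 5)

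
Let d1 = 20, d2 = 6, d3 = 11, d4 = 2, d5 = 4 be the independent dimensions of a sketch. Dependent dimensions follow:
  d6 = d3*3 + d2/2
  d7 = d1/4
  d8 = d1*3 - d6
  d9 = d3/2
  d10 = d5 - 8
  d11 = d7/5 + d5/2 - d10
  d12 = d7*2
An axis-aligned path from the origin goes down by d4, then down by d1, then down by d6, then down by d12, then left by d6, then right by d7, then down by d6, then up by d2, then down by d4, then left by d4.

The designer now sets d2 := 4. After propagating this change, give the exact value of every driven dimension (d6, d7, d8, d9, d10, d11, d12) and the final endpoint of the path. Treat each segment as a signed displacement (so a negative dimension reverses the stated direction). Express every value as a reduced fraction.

Apply edit: d2 := 4
  d6 = d3*3 + d2/2 = 35
  d7 = d1/4 = 5
  d8 = d1*3 - d6 = 25
  d9 = d3/2 = 11/2
  d10 = d5 - 8 = -4
  d11 = d7/5 + d5/2 - d10 = 7
  d12 = d7*2 = 10
Walk from origin (0, 0):
  seg 1: down by d4 = 2 → (0, -2)
  seg 2: down by d1 = 20 → (0, -22)
  seg 3: down by d6 = 35 → (0, -57)
  seg 4: down by d12 = 10 → (0, -67)
  seg 5: left by d6 = 35 → (-35, -67)
  seg 6: right by d7 = 5 → (-30, -67)
  seg 7: down by d6 = 35 → (-30, -102)
  seg 8: up by d2 = 4 → (-30, -98)
  seg 9: down by d4 = 2 → (-30, -100)
  seg 10: left by d4 = 2 → (-32, -100)

d6 = 35
d7 = 5
d8 = 25
d9 = 11/2
d10 = -4
d11 = 7
d12 = 10
endpoint = (-32, -100)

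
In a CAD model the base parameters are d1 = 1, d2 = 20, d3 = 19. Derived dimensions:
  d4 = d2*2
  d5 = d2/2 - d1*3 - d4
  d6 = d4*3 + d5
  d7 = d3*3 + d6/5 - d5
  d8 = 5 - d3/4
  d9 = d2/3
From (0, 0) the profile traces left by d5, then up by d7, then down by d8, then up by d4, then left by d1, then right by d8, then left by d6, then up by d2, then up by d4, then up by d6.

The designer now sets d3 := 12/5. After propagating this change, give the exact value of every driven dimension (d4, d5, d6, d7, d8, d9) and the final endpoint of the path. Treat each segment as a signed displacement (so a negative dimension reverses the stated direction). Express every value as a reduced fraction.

Apply edit: d3 := 12/5
  d4 = d2*2 = 40
  d5 = d2/2 - d1*3 - d4 = -33
  d6 = d4*3 + d5 = 87
  d7 = d3*3 + d6/5 - d5 = 288/5
  d8 = 5 - d3/4 = 22/5
  d9 = d2/3 = 20/3
Walk from origin (0, 0):
  seg 1: left by d5 = -33 → (33, 0)
  seg 2: up by d7 = 288/5 → (33, 288/5)
  seg 3: down by d8 = 22/5 → (33, 266/5)
  seg 4: up by d4 = 40 → (33, 466/5)
  seg 5: left by d1 = 1 → (32, 466/5)
  seg 6: right by d8 = 22/5 → (182/5, 466/5)
  seg 7: left by d6 = 87 → (-253/5, 466/5)
  seg 8: up by d2 = 20 → (-253/5, 566/5)
  seg 9: up by d4 = 40 → (-253/5, 766/5)
  seg 10: up by d6 = 87 → (-253/5, 1201/5)

d4 = 40
d5 = -33
d6 = 87
d7 = 288/5
d8 = 22/5
d9 = 20/3
endpoint = (-253/5, 1201/5)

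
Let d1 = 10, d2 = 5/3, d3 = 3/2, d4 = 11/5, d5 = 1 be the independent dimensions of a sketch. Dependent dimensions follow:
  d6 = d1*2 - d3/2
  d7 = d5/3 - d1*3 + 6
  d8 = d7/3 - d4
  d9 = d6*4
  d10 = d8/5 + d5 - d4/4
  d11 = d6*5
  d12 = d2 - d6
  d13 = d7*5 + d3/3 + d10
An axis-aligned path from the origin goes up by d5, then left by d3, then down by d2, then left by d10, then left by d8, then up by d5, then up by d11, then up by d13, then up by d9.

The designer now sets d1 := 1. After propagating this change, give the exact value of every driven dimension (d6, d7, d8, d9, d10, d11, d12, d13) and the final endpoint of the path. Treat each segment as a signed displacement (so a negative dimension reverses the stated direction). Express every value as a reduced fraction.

d6 = 5/4
d7 = 10/3
d8 = -49/45
d9 = 5
d10 = 209/900
d11 = 25/4
d12 = 5/12
d13 = 15659/900
endpoint = (-193/300, 6521/225)

Apply edit: d1 := 1
  d6 = d1*2 - d3/2 = 5/4
  d7 = d5/3 - d1*3 + 6 = 10/3
  d8 = d7/3 - d4 = -49/45
  d9 = d6*4 = 5
  d10 = d8/5 + d5 - d4/4 = 209/900
  d11 = d6*5 = 25/4
  d12 = d2 - d6 = 5/12
  d13 = d7*5 + d3/3 + d10 = 15659/900
Walk from origin (0, 0):
  seg 1: up by d5 = 1 → (0, 1)
  seg 2: left by d3 = 3/2 → (-3/2, 1)
  seg 3: down by d2 = 5/3 → (-3/2, -2/3)
  seg 4: left by d10 = 209/900 → (-1559/900, -2/3)
  seg 5: left by d8 = -49/45 → (-193/300, -2/3)
  seg 6: up by d5 = 1 → (-193/300, 1/3)
  seg 7: up by d11 = 25/4 → (-193/300, 79/12)
  seg 8: up by d13 = 15659/900 → (-193/300, 5396/225)
  seg 9: up by d9 = 5 → (-193/300, 6521/225)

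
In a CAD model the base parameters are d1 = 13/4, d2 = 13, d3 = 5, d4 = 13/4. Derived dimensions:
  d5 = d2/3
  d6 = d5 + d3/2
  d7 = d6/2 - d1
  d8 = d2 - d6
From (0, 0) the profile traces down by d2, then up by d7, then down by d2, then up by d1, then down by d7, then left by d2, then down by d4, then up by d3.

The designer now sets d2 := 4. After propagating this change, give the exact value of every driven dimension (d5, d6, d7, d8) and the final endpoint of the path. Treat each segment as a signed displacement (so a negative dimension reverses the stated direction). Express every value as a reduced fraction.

d5 = 4/3
d6 = 23/6
d7 = -4/3
d8 = 1/6
endpoint = (-4, -3)

Apply edit: d2 := 4
  d5 = d2/3 = 4/3
  d6 = d5 + d3/2 = 23/6
  d7 = d6/2 - d1 = -4/3
  d8 = d2 - d6 = 1/6
Walk from origin (0, 0):
  seg 1: down by d2 = 4 → (0, -4)
  seg 2: up by d7 = -4/3 → (0, -16/3)
  seg 3: down by d2 = 4 → (0, -28/3)
  seg 4: up by d1 = 13/4 → (0, -73/12)
  seg 5: down by d7 = -4/3 → (0, -19/4)
  seg 6: left by d2 = 4 → (-4, -19/4)
  seg 7: down by d4 = 13/4 → (-4, -8)
  seg 8: up by d3 = 5 → (-4, -3)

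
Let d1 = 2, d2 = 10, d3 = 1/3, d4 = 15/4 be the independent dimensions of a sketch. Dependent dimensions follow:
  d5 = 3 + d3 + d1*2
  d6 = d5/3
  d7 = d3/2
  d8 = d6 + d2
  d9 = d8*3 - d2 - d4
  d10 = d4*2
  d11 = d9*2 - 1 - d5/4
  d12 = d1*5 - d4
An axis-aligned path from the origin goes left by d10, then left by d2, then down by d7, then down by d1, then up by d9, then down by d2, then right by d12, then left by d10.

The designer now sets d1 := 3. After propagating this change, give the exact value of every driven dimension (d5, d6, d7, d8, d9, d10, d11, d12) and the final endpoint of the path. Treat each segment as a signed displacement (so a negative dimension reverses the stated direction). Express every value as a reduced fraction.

d5 = 28/3
d6 = 28/9
d7 = 1/6
d8 = 118/9
d9 = 307/12
d10 = 15/2
d11 = 287/6
d12 = 45/4
endpoint = (-55/4, 149/12)

Apply edit: d1 := 3
  d5 = 3 + d3 + d1*2 = 28/3
  d6 = d5/3 = 28/9
  d7 = d3/2 = 1/6
  d8 = d6 + d2 = 118/9
  d9 = d8*3 - d2 - d4 = 307/12
  d10 = d4*2 = 15/2
  d11 = d9*2 - 1 - d5/4 = 287/6
  d12 = d1*5 - d4 = 45/4
Walk from origin (0, 0):
  seg 1: left by d10 = 15/2 → (-15/2, 0)
  seg 2: left by d2 = 10 → (-35/2, 0)
  seg 3: down by d7 = 1/6 → (-35/2, -1/6)
  seg 4: down by d1 = 3 → (-35/2, -19/6)
  seg 5: up by d9 = 307/12 → (-35/2, 269/12)
  seg 6: down by d2 = 10 → (-35/2, 149/12)
  seg 7: right by d12 = 45/4 → (-25/4, 149/12)
  seg 8: left by d10 = 15/2 → (-55/4, 149/12)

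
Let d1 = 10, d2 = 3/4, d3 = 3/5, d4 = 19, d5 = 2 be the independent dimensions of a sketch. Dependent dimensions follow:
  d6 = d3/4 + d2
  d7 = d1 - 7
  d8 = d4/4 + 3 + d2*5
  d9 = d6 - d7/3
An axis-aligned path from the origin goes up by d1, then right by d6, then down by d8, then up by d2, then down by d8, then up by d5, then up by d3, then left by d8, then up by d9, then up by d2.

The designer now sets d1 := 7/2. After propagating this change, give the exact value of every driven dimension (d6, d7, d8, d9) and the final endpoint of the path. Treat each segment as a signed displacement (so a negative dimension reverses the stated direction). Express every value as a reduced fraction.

d6 = 9/10
d7 = -7/2
d8 = 23/2
d9 = 31/15
endpoint = (-53/5, -40/3)

Apply edit: d1 := 7/2
  d6 = d3/4 + d2 = 9/10
  d7 = d1 - 7 = -7/2
  d8 = d4/4 + 3 + d2*5 = 23/2
  d9 = d6 - d7/3 = 31/15
Walk from origin (0, 0):
  seg 1: up by d1 = 7/2 → (0, 7/2)
  seg 2: right by d6 = 9/10 → (9/10, 7/2)
  seg 3: down by d8 = 23/2 → (9/10, -8)
  seg 4: up by d2 = 3/4 → (9/10, -29/4)
  seg 5: down by d8 = 23/2 → (9/10, -75/4)
  seg 6: up by d5 = 2 → (9/10, -67/4)
  seg 7: up by d3 = 3/5 → (9/10, -323/20)
  seg 8: left by d8 = 23/2 → (-53/5, -323/20)
  seg 9: up by d9 = 31/15 → (-53/5, -169/12)
  seg 10: up by d2 = 3/4 → (-53/5, -40/3)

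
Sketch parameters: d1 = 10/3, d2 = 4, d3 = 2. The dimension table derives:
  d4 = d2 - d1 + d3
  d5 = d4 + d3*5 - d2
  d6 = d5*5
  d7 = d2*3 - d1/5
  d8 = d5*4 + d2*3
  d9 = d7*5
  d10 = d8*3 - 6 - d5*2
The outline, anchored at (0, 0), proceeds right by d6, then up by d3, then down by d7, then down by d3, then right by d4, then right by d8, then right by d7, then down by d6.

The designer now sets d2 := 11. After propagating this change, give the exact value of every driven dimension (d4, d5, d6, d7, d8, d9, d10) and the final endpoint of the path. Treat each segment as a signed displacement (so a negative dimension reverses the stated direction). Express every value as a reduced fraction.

Apply edit: d2 := 11
  d4 = d2 - d1 + d3 = 29/3
  d5 = d4 + d3*5 - d2 = 26/3
  d6 = d5*5 = 130/3
  d7 = d2*3 - d1/5 = 97/3
  d8 = d5*4 + d2*3 = 203/3
  d9 = d7*5 = 485/3
  d10 = d8*3 - 6 - d5*2 = 539/3
Walk from origin (0, 0):
  seg 1: right by d6 = 130/3 → (130/3, 0)
  seg 2: up by d3 = 2 → (130/3, 2)
  seg 3: down by d7 = 97/3 → (130/3, -91/3)
  seg 4: down by d3 = 2 → (130/3, -97/3)
  seg 5: right by d4 = 29/3 → (53, -97/3)
  seg 6: right by d8 = 203/3 → (362/3, -97/3)
  seg 7: right by d7 = 97/3 → (153, -97/3)
  seg 8: down by d6 = 130/3 → (153, -227/3)

d4 = 29/3
d5 = 26/3
d6 = 130/3
d7 = 97/3
d8 = 203/3
d9 = 485/3
d10 = 539/3
endpoint = (153, -227/3)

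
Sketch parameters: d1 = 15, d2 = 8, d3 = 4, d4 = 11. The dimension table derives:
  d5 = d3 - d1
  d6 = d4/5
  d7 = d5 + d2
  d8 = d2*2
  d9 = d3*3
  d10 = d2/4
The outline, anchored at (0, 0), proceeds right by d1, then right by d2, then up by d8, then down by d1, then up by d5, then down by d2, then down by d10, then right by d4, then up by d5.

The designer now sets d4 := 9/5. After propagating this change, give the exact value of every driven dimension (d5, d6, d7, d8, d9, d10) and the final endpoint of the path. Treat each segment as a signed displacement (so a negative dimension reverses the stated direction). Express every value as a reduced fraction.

d5 = -11
d6 = 9/25
d7 = -3
d8 = 16
d9 = 12
d10 = 2
endpoint = (124/5, -31)

Apply edit: d4 := 9/5
  d5 = d3 - d1 = -11
  d6 = d4/5 = 9/25
  d7 = d5 + d2 = -3
  d8 = d2*2 = 16
  d9 = d3*3 = 12
  d10 = d2/4 = 2
Walk from origin (0, 0):
  seg 1: right by d1 = 15 → (15, 0)
  seg 2: right by d2 = 8 → (23, 0)
  seg 3: up by d8 = 16 → (23, 16)
  seg 4: down by d1 = 15 → (23, 1)
  seg 5: up by d5 = -11 → (23, -10)
  seg 6: down by d2 = 8 → (23, -18)
  seg 7: down by d10 = 2 → (23, -20)
  seg 8: right by d4 = 9/5 → (124/5, -20)
  seg 9: up by d5 = -11 → (124/5, -31)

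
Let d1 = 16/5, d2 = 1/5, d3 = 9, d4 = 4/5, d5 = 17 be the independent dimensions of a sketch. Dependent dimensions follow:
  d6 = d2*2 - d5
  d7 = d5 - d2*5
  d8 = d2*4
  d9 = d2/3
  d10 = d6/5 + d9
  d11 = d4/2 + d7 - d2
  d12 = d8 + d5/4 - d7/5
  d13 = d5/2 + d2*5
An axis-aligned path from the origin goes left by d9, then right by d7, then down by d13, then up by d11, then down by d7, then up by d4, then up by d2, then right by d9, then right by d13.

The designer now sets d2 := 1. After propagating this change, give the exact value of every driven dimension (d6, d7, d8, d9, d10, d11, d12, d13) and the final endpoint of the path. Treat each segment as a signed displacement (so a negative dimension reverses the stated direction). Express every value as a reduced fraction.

Apply edit: d2 := 1
  d6 = d2*2 - d5 = -15
  d7 = d5 - d2*5 = 12
  d8 = d2*4 = 4
  d9 = d2/3 = 1/3
  d10 = d6/5 + d9 = -8/3
  d11 = d4/2 + d7 - d2 = 57/5
  d12 = d8 + d5/4 - d7/5 = 117/20
  d13 = d5/2 + d2*5 = 27/2
Walk from origin (0, 0):
  seg 1: left by d9 = 1/3 → (-1/3, 0)
  seg 2: right by d7 = 12 → (35/3, 0)
  seg 3: down by d13 = 27/2 → (35/3, -27/2)
  seg 4: up by d11 = 57/5 → (35/3, -21/10)
  seg 5: down by d7 = 12 → (35/3, -141/10)
  seg 6: up by d4 = 4/5 → (35/3, -133/10)
  seg 7: up by d2 = 1 → (35/3, -123/10)
  seg 8: right by d9 = 1/3 → (12, -123/10)
  seg 9: right by d13 = 27/2 → (51/2, -123/10)

d6 = -15
d7 = 12
d8 = 4
d9 = 1/3
d10 = -8/3
d11 = 57/5
d12 = 117/20
d13 = 27/2
endpoint = (51/2, -123/10)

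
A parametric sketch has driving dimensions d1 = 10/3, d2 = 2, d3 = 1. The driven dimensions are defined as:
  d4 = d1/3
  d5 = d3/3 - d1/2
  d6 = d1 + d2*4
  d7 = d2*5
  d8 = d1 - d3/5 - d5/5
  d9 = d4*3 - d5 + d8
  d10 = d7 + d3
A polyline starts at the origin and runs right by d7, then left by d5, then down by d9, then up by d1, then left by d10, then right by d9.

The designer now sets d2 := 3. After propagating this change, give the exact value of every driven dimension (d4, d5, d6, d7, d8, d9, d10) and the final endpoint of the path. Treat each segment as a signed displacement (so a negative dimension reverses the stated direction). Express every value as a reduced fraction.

d4 = 10/9
d5 = -4/3
d6 = 46/3
d7 = 15
d8 = 17/5
d9 = 121/15
d10 = 16
endpoint = (42/5, -71/15)

Apply edit: d2 := 3
  d4 = d1/3 = 10/9
  d5 = d3/3 - d1/2 = -4/3
  d6 = d1 + d2*4 = 46/3
  d7 = d2*5 = 15
  d8 = d1 - d3/5 - d5/5 = 17/5
  d9 = d4*3 - d5 + d8 = 121/15
  d10 = d7 + d3 = 16
Walk from origin (0, 0):
  seg 1: right by d7 = 15 → (15, 0)
  seg 2: left by d5 = -4/3 → (49/3, 0)
  seg 3: down by d9 = 121/15 → (49/3, -121/15)
  seg 4: up by d1 = 10/3 → (49/3, -71/15)
  seg 5: left by d10 = 16 → (1/3, -71/15)
  seg 6: right by d9 = 121/15 → (42/5, -71/15)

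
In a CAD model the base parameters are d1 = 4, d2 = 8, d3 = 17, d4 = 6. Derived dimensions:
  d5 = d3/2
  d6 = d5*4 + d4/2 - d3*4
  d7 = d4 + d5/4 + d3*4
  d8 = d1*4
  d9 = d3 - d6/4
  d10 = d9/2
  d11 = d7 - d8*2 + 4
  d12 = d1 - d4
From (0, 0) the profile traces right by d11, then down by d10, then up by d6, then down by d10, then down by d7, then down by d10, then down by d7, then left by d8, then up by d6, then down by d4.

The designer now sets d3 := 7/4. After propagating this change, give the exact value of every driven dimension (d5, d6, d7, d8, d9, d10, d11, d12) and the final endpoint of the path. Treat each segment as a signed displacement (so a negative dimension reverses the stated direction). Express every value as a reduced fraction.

Apply edit: d3 := 7/4
  d5 = d3/2 = 7/8
  d6 = d5*4 + d4/2 - d3*4 = -1/2
  d7 = d4 + d5/4 + d3*4 = 423/32
  d8 = d1*4 = 16
  d9 = d3 - d6/4 = 15/8
  d10 = d9/2 = 15/16
  d11 = d7 - d8*2 + 4 = -473/32
  d12 = d1 - d4 = -2
Walk from origin (0, 0):
  seg 1: right by d11 = -473/32 → (-473/32, 0)
  seg 2: down by d10 = 15/16 → (-473/32, -15/16)
  seg 3: up by d6 = -1/2 → (-473/32, -23/16)
  seg 4: down by d10 = 15/16 → (-473/32, -19/8)
  seg 5: down by d7 = 423/32 → (-473/32, -499/32)
  seg 6: down by d10 = 15/16 → (-473/32, -529/32)
  seg 7: down by d7 = 423/32 → (-473/32, -119/4)
  seg 8: left by d8 = 16 → (-985/32, -119/4)
  seg 9: up by d6 = -1/2 → (-985/32, -121/4)
  seg 10: down by d4 = 6 → (-985/32, -145/4)

d5 = 7/8
d6 = -1/2
d7 = 423/32
d8 = 16
d9 = 15/8
d10 = 15/16
d11 = -473/32
d12 = -2
endpoint = (-985/32, -145/4)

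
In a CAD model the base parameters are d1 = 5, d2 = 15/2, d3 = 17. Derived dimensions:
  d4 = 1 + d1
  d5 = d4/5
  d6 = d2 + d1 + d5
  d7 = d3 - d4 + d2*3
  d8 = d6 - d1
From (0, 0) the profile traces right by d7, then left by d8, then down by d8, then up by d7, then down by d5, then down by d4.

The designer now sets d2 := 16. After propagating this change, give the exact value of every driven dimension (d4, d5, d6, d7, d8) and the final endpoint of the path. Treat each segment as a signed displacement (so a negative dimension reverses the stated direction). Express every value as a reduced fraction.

Apply edit: d2 := 16
  d4 = 1 + d1 = 6
  d5 = d4/5 = 6/5
  d6 = d2 + d1 + d5 = 111/5
  d7 = d3 - d4 + d2*3 = 59
  d8 = d6 - d1 = 86/5
Walk from origin (0, 0):
  seg 1: right by d7 = 59 → (59, 0)
  seg 2: left by d8 = 86/5 → (209/5, 0)
  seg 3: down by d8 = 86/5 → (209/5, -86/5)
  seg 4: up by d7 = 59 → (209/5, 209/5)
  seg 5: down by d5 = 6/5 → (209/5, 203/5)
  seg 6: down by d4 = 6 → (209/5, 173/5)

d4 = 6
d5 = 6/5
d6 = 111/5
d7 = 59
d8 = 86/5
endpoint = (209/5, 173/5)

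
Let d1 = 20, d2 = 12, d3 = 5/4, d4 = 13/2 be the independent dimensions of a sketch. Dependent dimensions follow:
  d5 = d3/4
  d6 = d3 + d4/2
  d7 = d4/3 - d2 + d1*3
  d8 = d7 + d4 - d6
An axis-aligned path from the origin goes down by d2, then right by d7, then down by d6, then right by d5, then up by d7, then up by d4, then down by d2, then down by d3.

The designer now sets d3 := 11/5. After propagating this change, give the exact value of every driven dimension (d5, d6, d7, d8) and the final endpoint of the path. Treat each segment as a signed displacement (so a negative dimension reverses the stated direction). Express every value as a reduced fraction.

Apply edit: d3 := 11/5
  d5 = d3/4 = 11/20
  d6 = d3 + d4/2 = 109/20
  d7 = d4/3 - d2 + d1*3 = 301/6
  d8 = d7 + d4 - d6 = 3073/60
Walk from origin (0, 0):
  seg 1: down by d2 = 12 → (0, -12)
  seg 2: right by d7 = 301/6 → (301/6, -12)
  seg 3: down by d6 = 109/20 → (301/6, -349/20)
  seg 4: right by d5 = 11/20 → (3043/60, -349/20)
  seg 5: up by d7 = 301/6 → (3043/60, 1963/60)
  seg 6: up by d4 = 13/2 → (3043/60, 2353/60)
  seg 7: down by d2 = 12 → (3043/60, 1633/60)
  seg 8: down by d3 = 11/5 → (3043/60, 1501/60)

d5 = 11/20
d6 = 109/20
d7 = 301/6
d8 = 3073/60
endpoint = (3043/60, 1501/60)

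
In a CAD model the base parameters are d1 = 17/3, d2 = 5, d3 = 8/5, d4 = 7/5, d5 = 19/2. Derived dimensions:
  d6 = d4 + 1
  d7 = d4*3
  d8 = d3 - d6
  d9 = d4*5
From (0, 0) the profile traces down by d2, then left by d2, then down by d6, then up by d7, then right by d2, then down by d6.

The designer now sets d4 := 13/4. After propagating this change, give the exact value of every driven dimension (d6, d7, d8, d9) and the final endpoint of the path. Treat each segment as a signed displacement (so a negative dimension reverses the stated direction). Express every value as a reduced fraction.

d6 = 17/4
d7 = 39/4
d8 = -53/20
d9 = 65/4
endpoint = (0, -15/4)

Apply edit: d4 := 13/4
  d6 = d4 + 1 = 17/4
  d7 = d4*3 = 39/4
  d8 = d3 - d6 = -53/20
  d9 = d4*5 = 65/4
Walk from origin (0, 0):
  seg 1: down by d2 = 5 → (0, -5)
  seg 2: left by d2 = 5 → (-5, -5)
  seg 3: down by d6 = 17/4 → (-5, -37/4)
  seg 4: up by d7 = 39/4 → (-5, 1/2)
  seg 5: right by d2 = 5 → (0, 1/2)
  seg 6: down by d6 = 17/4 → (0, -15/4)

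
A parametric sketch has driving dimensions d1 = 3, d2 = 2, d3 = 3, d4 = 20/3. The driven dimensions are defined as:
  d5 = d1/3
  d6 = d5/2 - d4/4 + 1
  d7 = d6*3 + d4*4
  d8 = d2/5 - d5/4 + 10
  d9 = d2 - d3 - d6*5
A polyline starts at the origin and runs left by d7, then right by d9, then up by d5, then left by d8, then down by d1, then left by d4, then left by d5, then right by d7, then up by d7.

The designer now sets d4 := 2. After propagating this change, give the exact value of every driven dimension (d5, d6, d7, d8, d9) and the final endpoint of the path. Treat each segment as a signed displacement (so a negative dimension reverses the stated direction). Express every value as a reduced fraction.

Apply edit: d4 := 2
  d5 = d1/3 = 1
  d6 = d5/2 - d4/4 + 1 = 1
  d7 = d6*3 + d4*4 = 11
  d8 = d2/5 - d5/4 + 10 = 203/20
  d9 = d2 - d3 - d6*5 = -6
Walk from origin (0, 0):
  seg 1: left by d7 = 11 → (-11, 0)
  seg 2: right by d9 = -6 → (-17, 0)
  seg 3: up by d5 = 1 → (-17, 1)
  seg 4: left by d8 = 203/20 → (-543/20, 1)
  seg 5: down by d1 = 3 → (-543/20, -2)
  seg 6: left by d4 = 2 → (-583/20, -2)
  seg 7: left by d5 = 1 → (-603/20, -2)
  seg 8: right by d7 = 11 → (-383/20, -2)
  seg 9: up by d7 = 11 → (-383/20, 9)

d5 = 1
d6 = 1
d7 = 11
d8 = 203/20
d9 = -6
endpoint = (-383/20, 9)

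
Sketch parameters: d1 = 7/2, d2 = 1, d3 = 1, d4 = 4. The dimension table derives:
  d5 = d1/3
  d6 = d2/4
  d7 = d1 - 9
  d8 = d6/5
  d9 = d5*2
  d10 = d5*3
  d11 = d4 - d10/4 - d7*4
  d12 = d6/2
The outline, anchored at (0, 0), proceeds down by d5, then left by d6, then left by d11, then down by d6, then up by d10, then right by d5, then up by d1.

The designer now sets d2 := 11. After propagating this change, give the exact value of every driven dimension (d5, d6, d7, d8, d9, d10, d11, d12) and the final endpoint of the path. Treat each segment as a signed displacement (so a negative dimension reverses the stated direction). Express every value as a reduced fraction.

Apply edit: d2 := 11
  d5 = d1/3 = 7/6
  d6 = d2/4 = 11/4
  d7 = d1 - 9 = -11/2
  d8 = d6/5 = 11/20
  d9 = d5*2 = 7/3
  d10 = d5*3 = 7/2
  d11 = d4 - d10/4 - d7*4 = 201/8
  d12 = d6/2 = 11/8
Walk from origin (0, 0):
  seg 1: down by d5 = 7/6 → (0, -7/6)
  seg 2: left by d6 = 11/4 → (-11/4, -7/6)
  seg 3: left by d11 = 201/8 → (-223/8, -7/6)
  seg 4: down by d6 = 11/4 → (-223/8, -47/12)
  seg 5: up by d10 = 7/2 → (-223/8, -5/12)
  seg 6: right by d5 = 7/6 → (-641/24, -5/12)
  seg 7: up by d1 = 7/2 → (-641/24, 37/12)

d5 = 7/6
d6 = 11/4
d7 = -11/2
d8 = 11/20
d9 = 7/3
d10 = 7/2
d11 = 201/8
d12 = 11/8
endpoint = (-641/24, 37/12)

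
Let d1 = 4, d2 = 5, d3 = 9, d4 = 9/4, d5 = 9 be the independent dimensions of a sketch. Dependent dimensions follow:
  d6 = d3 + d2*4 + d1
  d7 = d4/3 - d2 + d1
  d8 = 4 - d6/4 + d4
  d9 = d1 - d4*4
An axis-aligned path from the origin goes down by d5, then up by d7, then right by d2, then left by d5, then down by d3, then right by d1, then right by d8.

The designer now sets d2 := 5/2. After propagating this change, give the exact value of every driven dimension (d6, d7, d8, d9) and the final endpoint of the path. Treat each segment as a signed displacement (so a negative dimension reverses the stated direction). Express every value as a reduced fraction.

d6 = 23
d7 = 9/4
d8 = 1/2
d9 = -5
endpoint = (-2, -63/4)

Apply edit: d2 := 5/2
  d6 = d3 + d2*4 + d1 = 23
  d7 = d4/3 - d2 + d1 = 9/4
  d8 = 4 - d6/4 + d4 = 1/2
  d9 = d1 - d4*4 = -5
Walk from origin (0, 0):
  seg 1: down by d5 = 9 → (0, -9)
  seg 2: up by d7 = 9/4 → (0, -27/4)
  seg 3: right by d2 = 5/2 → (5/2, -27/4)
  seg 4: left by d5 = 9 → (-13/2, -27/4)
  seg 5: down by d3 = 9 → (-13/2, -63/4)
  seg 6: right by d1 = 4 → (-5/2, -63/4)
  seg 7: right by d8 = 1/2 → (-2, -63/4)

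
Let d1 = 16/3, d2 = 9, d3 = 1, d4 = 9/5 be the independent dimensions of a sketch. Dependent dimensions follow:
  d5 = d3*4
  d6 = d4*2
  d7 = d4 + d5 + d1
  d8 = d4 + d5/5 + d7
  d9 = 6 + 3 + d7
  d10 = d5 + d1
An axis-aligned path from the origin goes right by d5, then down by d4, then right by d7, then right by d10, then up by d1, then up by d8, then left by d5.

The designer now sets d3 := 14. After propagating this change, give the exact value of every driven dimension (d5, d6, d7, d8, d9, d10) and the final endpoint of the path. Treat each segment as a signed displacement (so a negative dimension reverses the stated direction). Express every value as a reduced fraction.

d5 = 56
d6 = 18/5
d7 = 947/15
d8 = 1142/15
d9 = 1082/15
d10 = 184/3
endpoint = (1867/15, 239/3)

Apply edit: d3 := 14
  d5 = d3*4 = 56
  d6 = d4*2 = 18/5
  d7 = d4 + d5 + d1 = 947/15
  d8 = d4 + d5/5 + d7 = 1142/15
  d9 = 6 + 3 + d7 = 1082/15
  d10 = d5 + d1 = 184/3
Walk from origin (0, 0):
  seg 1: right by d5 = 56 → (56, 0)
  seg 2: down by d4 = 9/5 → (56, -9/5)
  seg 3: right by d7 = 947/15 → (1787/15, -9/5)
  seg 4: right by d10 = 184/3 → (2707/15, -9/5)
  seg 5: up by d1 = 16/3 → (2707/15, 53/15)
  seg 6: up by d8 = 1142/15 → (2707/15, 239/3)
  seg 7: left by d5 = 56 → (1867/15, 239/3)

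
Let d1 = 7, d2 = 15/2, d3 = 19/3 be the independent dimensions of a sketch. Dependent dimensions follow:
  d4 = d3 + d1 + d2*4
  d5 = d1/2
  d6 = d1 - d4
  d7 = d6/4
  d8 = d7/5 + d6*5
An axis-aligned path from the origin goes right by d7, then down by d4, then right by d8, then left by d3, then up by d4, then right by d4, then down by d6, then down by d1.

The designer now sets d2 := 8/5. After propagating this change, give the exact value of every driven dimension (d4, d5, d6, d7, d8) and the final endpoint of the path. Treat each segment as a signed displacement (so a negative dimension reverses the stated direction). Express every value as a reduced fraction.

Apply edit: d2 := 8/5
  d4 = d3 + d1 + d2*4 = 296/15
  d5 = d1/2 = 7/2
  d6 = d1 - d4 = -191/15
  d7 = d6/4 = -191/60
  d8 = d7/5 + d6*5 = -19291/300
Walk from origin (0, 0):
  seg 1: right by d7 = -191/60 → (-191/60, 0)
  seg 2: down by d4 = 296/15 → (-191/60, -296/15)
  seg 3: right by d8 = -19291/300 → (-10123/150, -296/15)
  seg 4: left by d3 = 19/3 → (-3691/50, -296/15)
  seg 5: up by d4 = 296/15 → (-3691/50, 0)
  seg 6: right by d4 = 296/15 → (-8113/150, 0)
  seg 7: down by d6 = -191/15 → (-8113/150, 191/15)
  seg 8: down by d1 = 7 → (-8113/150, 86/15)

d4 = 296/15
d5 = 7/2
d6 = -191/15
d7 = -191/60
d8 = -19291/300
endpoint = (-8113/150, 86/15)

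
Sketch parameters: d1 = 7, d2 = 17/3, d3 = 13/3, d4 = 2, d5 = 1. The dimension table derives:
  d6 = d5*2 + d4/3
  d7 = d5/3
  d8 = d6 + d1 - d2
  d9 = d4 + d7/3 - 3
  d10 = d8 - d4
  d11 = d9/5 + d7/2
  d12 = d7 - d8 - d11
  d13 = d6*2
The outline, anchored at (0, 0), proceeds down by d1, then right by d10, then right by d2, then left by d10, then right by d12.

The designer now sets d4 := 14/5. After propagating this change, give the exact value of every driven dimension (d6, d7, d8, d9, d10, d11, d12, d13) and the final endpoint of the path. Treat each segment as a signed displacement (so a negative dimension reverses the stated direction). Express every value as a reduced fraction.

Apply edit: d4 := 14/5
  d6 = d5*2 + d4/3 = 44/15
  d7 = d5/3 = 1/3
  d8 = d6 + d1 - d2 = 64/15
  d9 = d4 + d7/3 - 3 = -4/45
  d10 = d8 - d4 = 22/15
  d11 = d9/5 + d7/2 = 67/450
  d12 = d7 - d8 - d11 = -1837/450
  d13 = d6*2 = 88/15
Walk from origin (0, 0):
  seg 1: down by d1 = 7 → (0, -7)
  seg 2: right by d10 = 22/15 → (22/15, -7)
  seg 3: right by d2 = 17/3 → (107/15, -7)
  seg 4: left by d10 = 22/15 → (17/3, -7)
  seg 5: right by d12 = -1837/450 → (713/450, -7)

d6 = 44/15
d7 = 1/3
d8 = 64/15
d9 = -4/45
d10 = 22/15
d11 = 67/450
d12 = -1837/450
d13 = 88/15
endpoint = (713/450, -7)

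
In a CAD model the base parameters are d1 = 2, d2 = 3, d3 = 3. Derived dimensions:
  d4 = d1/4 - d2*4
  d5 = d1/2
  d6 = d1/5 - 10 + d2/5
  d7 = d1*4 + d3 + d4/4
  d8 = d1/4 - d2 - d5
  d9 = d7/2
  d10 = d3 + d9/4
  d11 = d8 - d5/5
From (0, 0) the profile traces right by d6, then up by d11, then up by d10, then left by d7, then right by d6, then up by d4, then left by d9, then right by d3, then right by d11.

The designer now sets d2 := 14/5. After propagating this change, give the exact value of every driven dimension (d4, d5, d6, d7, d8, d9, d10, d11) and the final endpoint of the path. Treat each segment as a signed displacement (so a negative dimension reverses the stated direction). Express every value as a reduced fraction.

d4 = -107/10
d5 = 1
d6 = -226/25
d7 = 333/40
d8 = -33/10
d9 = 333/80
d10 = 1293/320
d11 = -7/2
endpoint = (-12427/400, -3251/320)

Apply edit: d2 := 14/5
  d4 = d1/4 - d2*4 = -107/10
  d5 = d1/2 = 1
  d6 = d1/5 - 10 + d2/5 = -226/25
  d7 = d1*4 + d3 + d4/4 = 333/40
  d8 = d1/4 - d2 - d5 = -33/10
  d9 = d7/2 = 333/80
  d10 = d3 + d9/4 = 1293/320
  d11 = d8 - d5/5 = -7/2
Walk from origin (0, 0):
  seg 1: right by d6 = -226/25 → (-226/25, 0)
  seg 2: up by d11 = -7/2 → (-226/25, -7/2)
  seg 3: up by d10 = 1293/320 → (-226/25, 173/320)
  seg 4: left by d7 = 333/40 → (-3473/200, 173/320)
  seg 5: right by d6 = -226/25 → (-5281/200, 173/320)
  seg 6: up by d4 = -107/10 → (-5281/200, -3251/320)
  seg 7: left by d9 = 333/80 → (-12227/400, -3251/320)
  seg 8: right by d3 = 3 → (-11027/400, -3251/320)
  seg 9: right by d11 = -7/2 → (-12427/400, -3251/320)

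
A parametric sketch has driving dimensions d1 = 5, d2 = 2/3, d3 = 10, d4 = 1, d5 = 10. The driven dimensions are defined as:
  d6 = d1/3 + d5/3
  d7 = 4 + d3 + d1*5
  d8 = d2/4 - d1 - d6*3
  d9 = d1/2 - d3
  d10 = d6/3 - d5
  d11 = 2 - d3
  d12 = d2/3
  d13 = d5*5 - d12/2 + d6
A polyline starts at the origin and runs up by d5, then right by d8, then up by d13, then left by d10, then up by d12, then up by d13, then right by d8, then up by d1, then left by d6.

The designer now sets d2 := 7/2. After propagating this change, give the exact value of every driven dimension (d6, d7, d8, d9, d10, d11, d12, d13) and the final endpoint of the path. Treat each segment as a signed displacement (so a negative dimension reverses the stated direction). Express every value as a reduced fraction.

Apply edit: d2 := 7/2
  d6 = d1/3 + d5/3 = 5
  d7 = 4 + d3 + d1*5 = 39
  d8 = d2/4 - d1 - d6*3 = -153/8
  d9 = d1/2 - d3 = -15/2
  d10 = d6/3 - d5 = -25/3
  d11 = 2 - d3 = -8
  d12 = d2/3 = 7/6
  d13 = d5*5 - d12/2 + d6 = 653/12
Walk from origin (0, 0):
  seg 1: up by d5 = 10 → (0, 10)
  seg 2: right by d8 = -153/8 → (-153/8, 10)
  seg 3: up by d13 = 653/12 → (-153/8, 773/12)
  seg 4: left by d10 = -25/3 → (-259/24, 773/12)
  seg 5: up by d12 = 7/6 → (-259/24, 787/12)
  seg 6: up by d13 = 653/12 → (-259/24, 120)
  seg 7: right by d8 = -153/8 → (-359/12, 120)
  seg 8: up by d1 = 5 → (-359/12, 125)
  seg 9: left by d6 = 5 → (-419/12, 125)

d6 = 5
d7 = 39
d8 = -153/8
d9 = -15/2
d10 = -25/3
d11 = -8
d12 = 7/6
d13 = 653/12
endpoint = (-419/12, 125)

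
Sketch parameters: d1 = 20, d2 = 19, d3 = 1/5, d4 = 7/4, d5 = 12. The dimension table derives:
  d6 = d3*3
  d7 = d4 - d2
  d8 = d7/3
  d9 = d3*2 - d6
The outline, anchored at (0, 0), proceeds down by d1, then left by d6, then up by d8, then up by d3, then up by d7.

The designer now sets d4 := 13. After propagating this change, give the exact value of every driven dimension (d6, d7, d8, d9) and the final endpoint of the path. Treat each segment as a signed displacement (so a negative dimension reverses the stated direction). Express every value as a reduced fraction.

Apply edit: d4 := 13
  d6 = d3*3 = 3/5
  d7 = d4 - d2 = -6
  d8 = d7/3 = -2
  d9 = d3*2 - d6 = -1/5
Walk from origin (0, 0):
  seg 1: down by d1 = 20 → (0, -20)
  seg 2: left by d6 = 3/5 → (-3/5, -20)
  seg 3: up by d8 = -2 → (-3/5, -22)
  seg 4: up by d3 = 1/5 → (-3/5, -109/5)
  seg 5: up by d7 = -6 → (-3/5, -139/5)

d6 = 3/5
d7 = -6
d8 = -2
d9 = -1/5
endpoint = (-3/5, -139/5)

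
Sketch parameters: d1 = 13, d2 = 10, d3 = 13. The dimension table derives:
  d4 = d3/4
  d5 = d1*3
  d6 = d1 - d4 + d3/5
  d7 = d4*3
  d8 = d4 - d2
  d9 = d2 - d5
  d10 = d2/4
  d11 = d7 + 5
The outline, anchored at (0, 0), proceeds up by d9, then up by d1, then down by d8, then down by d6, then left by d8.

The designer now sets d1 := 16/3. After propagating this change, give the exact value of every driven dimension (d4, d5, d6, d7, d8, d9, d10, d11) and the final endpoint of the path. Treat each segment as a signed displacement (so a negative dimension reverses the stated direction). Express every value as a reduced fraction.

d4 = 13/4
d5 = 16
d6 = 281/60
d7 = 39/4
d8 = -27/4
d9 = -6
d10 = 5/2
d11 = 59/4
endpoint = (27/4, 7/5)

Apply edit: d1 := 16/3
  d4 = d3/4 = 13/4
  d5 = d1*3 = 16
  d6 = d1 - d4 + d3/5 = 281/60
  d7 = d4*3 = 39/4
  d8 = d4 - d2 = -27/4
  d9 = d2 - d5 = -6
  d10 = d2/4 = 5/2
  d11 = d7 + 5 = 59/4
Walk from origin (0, 0):
  seg 1: up by d9 = -6 → (0, -6)
  seg 2: up by d1 = 16/3 → (0, -2/3)
  seg 3: down by d8 = -27/4 → (0, 73/12)
  seg 4: down by d6 = 281/60 → (0, 7/5)
  seg 5: left by d8 = -27/4 → (27/4, 7/5)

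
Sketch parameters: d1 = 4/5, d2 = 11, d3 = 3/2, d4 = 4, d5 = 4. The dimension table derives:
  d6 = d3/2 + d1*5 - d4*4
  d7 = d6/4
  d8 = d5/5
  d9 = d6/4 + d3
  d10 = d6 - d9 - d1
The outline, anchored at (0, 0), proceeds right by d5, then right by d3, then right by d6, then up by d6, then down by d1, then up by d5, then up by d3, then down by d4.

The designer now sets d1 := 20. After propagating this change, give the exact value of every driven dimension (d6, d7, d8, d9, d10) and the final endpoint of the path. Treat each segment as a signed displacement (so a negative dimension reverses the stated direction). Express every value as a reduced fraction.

Apply edit: d1 := 20
  d6 = d3/2 + d1*5 - d4*4 = 339/4
  d7 = d6/4 = 339/16
  d8 = d5/5 = 4/5
  d9 = d6/4 + d3 = 363/16
  d10 = d6 - d9 - d1 = 673/16
Walk from origin (0, 0):
  seg 1: right by d5 = 4 → (4, 0)
  seg 2: right by d3 = 3/2 → (11/2, 0)
  seg 3: right by d6 = 339/4 → (361/4, 0)
  seg 4: up by d6 = 339/4 → (361/4, 339/4)
  seg 5: down by d1 = 20 → (361/4, 259/4)
  seg 6: up by d5 = 4 → (361/4, 275/4)
  seg 7: up by d3 = 3/2 → (361/4, 281/4)
  seg 8: down by d4 = 4 → (361/4, 265/4)

d6 = 339/4
d7 = 339/16
d8 = 4/5
d9 = 363/16
d10 = 673/16
endpoint = (361/4, 265/4)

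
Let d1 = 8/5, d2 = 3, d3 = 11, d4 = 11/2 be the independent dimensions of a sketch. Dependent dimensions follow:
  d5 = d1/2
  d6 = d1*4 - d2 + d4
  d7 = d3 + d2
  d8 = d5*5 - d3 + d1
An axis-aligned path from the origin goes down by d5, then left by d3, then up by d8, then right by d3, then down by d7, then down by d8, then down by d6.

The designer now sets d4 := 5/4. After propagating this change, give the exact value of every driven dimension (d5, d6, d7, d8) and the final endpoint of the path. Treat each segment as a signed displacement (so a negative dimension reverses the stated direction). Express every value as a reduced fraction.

d5 = 4/5
d6 = 93/20
d7 = 14
d8 = -27/5
endpoint = (0, -389/20)

Apply edit: d4 := 5/4
  d5 = d1/2 = 4/5
  d6 = d1*4 - d2 + d4 = 93/20
  d7 = d3 + d2 = 14
  d8 = d5*5 - d3 + d1 = -27/5
Walk from origin (0, 0):
  seg 1: down by d5 = 4/5 → (0, -4/5)
  seg 2: left by d3 = 11 → (-11, -4/5)
  seg 3: up by d8 = -27/5 → (-11, -31/5)
  seg 4: right by d3 = 11 → (0, -31/5)
  seg 5: down by d7 = 14 → (0, -101/5)
  seg 6: down by d8 = -27/5 → (0, -74/5)
  seg 7: down by d6 = 93/20 → (0, -389/20)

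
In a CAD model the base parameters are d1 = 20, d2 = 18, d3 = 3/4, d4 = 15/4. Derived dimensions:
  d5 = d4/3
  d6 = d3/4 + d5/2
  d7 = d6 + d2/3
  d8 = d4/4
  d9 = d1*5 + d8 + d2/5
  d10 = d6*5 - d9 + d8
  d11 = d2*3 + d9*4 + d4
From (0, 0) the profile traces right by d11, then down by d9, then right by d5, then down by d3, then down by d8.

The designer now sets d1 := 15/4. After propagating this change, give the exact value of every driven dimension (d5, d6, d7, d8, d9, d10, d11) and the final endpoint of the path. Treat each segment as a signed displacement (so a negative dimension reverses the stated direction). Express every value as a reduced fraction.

d5 = 5/4
d6 = 13/16
d7 = 109/16
d8 = 15/16
d9 = 1863/80
d10 = -1463/80
d11 = 1509/10
endpoint = (3043/20, -999/40)

Apply edit: d1 := 15/4
  d5 = d4/3 = 5/4
  d6 = d3/4 + d5/2 = 13/16
  d7 = d6 + d2/3 = 109/16
  d8 = d4/4 = 15/16
  d9 = d1*5 + d8 + d2/5 = 1863/80
  d10 = d6*5 - d9 + d8 = -1463/80
  d11 = d2*3 + d9*4 + d4 = 1509/10
Walk from origin (0, 0):
  seg 1: right by d11 = 1509/10 → (1509/10, 0)
  seg 2: down by d9 = 1863/80 → (1509/10, -1863/80)
  seg 3: right by d5 = 5/4 → (3043/20, -1863/80)
  seg 4: down by d3 = 3/4 → (3043/20, -1923/80)
  seg 5: down by d8 = 15/16 → (3043/20, -999/40)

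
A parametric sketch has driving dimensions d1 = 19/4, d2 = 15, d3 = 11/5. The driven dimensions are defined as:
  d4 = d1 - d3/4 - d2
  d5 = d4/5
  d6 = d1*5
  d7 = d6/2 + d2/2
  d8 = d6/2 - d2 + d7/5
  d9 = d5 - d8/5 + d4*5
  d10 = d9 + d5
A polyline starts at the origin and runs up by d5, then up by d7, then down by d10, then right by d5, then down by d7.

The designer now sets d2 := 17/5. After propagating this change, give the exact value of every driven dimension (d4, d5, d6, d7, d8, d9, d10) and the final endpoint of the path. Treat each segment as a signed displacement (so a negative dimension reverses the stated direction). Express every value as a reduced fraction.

d4 = 4/5
d5 = 4/25
d6 = 95/4
d7 = 543/40
d8 = 1119/100
d9 = 961/500
d10 = 1041/500
endpoint = (4/25, -961/500)

Apply edit: d2 := 17/5
  d4 = d1 - d3/4 - d2 = 4/5
  d5 = d4/5 = 4/25
  d6 = d1*5 = 95/4
  d7 = d6/2 + d2/2 = 543/40
  d8 = d6/2 - d2 + d7/5 = 1119/100
  d9 = d5 - d8/5 + d4*5 = 961/500
  d10 = d9 + d5 = 1041/500
Walk from origin (0, 0):
  seg 1: up by d5 = 4/25 → (0, 4/25)
  seg 2: up by d7 = 543/40 → (0, 2747/200)
  seg 3: down by d10 = 1041/500 → (0, 11653/1000)
  seg 4: right by d5 = 4/25 → (4/25, 11653/1000)
  seg 5: down by d7 = 543/40 → (4/25, -961/500)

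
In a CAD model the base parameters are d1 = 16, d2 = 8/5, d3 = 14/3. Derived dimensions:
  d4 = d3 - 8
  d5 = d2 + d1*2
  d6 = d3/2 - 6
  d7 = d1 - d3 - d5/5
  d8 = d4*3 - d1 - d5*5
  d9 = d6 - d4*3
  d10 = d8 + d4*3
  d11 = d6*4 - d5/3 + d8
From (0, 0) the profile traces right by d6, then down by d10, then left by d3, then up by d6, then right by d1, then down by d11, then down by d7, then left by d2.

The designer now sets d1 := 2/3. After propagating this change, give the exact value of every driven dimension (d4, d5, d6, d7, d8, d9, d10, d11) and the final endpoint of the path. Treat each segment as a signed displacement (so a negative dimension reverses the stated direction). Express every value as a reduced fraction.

d4 = -10/3
d5 = 44/15
d6 = -11/3
d7 = -344/75
d8 = -76/3
d9 = 19/3
d10 = -106/3
d11 = -1844/45
endpoint = (-139/15, 17377/225)

Apply edit: d1 := 2/3
  d4 = d3 - 8 = -10/3
  d5 = d2 + d1*2 = 44/15
  d6 = d3/2 - 6 = -11/3
  d7 = d1 - d3 - d5/5 = -344/75
  d8 = d4*3 - d1 - d5*5 = -76/3
  d9 = d6 - d4*3 = 19/3
  d10 = d8 + d4*3 = -106/3
  d11 = d6*4 - d5/3 + d8 = -1844/45
Walk from origin (0, 0):
  seg 1: right by d6 = -11/3 → (-11/3, 0)
  seg 2: down by d10 = -106/3 → (-11/3, 106/3)
  seg 3: left by d3 = 14/3 → (-25/3, 106/3)
  seg 4: up by d6 = -11/3 → (-25/3, 95/3)
  seg 5: right by d1 = 2/3 → (-23/3, 95/3)
  seg 6: down by d11 = -1844/45 → (-23/3, 3269/45)
  seg 7: down by d7 = -344/75 → (-23/3, 17377/225)
  seg 8: left by d2 = 8/5 → (-139/15, 17377/225)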